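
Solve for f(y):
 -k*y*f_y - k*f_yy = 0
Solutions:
 f(y) = C1 + C2*erf(sqrt(2)*y/2)


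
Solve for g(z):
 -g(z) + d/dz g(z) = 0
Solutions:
 g(z) = C1*exp(z)


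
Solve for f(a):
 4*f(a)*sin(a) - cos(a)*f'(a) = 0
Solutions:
 f(a) = C1/cos(a)^4


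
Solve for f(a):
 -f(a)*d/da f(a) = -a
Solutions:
 f(a) = -sqrt(C1 + a^2)
 f(a) = sqrt(C1 + a^2)


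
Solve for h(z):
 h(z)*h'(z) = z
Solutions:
 h(z) = -sqrt(C1 + z^2)
 h(z) = sqrt(C1 + z^2)


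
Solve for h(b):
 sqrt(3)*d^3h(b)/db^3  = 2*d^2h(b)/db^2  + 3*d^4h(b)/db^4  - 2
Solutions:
 h(b) = C1 + C2*b + b^2/2 + (C3*sin(sqrt(21)*b/6) + C4*cos(sqrt(21)*b/6))*exp(sqrt(3)*b/6)


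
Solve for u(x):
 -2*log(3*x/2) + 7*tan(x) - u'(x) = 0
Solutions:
 u(x) = C1 - 2*x*log(x) - 2*x*log(3) + 2*x*log(2) + 2*x - 7*log(cos(x))


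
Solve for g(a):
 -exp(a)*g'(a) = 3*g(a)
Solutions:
 g(a) = C1*exp(3*exp(-a))


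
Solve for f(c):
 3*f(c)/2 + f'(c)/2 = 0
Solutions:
 f(c) = C1*exp(-3*c)


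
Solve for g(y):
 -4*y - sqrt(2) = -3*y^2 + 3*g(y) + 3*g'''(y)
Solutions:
 g(y) = C3*exp(-y) + y^2 - 4*y/3 + (C1*sin(sqrt(3)*y/2) + C2*cos(sqrt(3)*y/2))*exp(y/2) - sqrt(2)/3


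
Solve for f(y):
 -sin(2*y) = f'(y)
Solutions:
 f(y) = C1 + cos(2*y)/2


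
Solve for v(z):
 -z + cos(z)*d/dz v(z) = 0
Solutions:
 v(z) = C1 + Integral(z/cos(z), z)


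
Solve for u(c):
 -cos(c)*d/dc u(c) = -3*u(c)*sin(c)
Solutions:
 u(c) = C1/cos(c)^3


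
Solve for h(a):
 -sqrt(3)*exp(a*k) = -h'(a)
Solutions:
 h(a) = C1 + sqrt(3)*exp(a*k)/k


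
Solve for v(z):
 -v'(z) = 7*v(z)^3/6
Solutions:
 v(z) = -sqrt(3)*sqrt(-1/(C1 - 7*z))
 v(z) = sqrt(3)*sqrt(-1/(C1 - 7*z))


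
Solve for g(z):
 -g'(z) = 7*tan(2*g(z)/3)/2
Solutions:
 g(z) = -3*asin(C1*exp(-7*z/3))/2 + 3*pi/2
 g(z) = 3*asin(C1*exp(-7*z/3))/2


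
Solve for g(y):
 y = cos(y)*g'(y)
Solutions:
 g(y) = C1 + Integral(y/cos(y), y)


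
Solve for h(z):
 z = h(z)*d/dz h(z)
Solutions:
 h(z) = -sqrt(C1 + z^2)
 h(z) = sqrt(C1 + z^2)


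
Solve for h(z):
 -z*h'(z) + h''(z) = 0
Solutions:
 h(z) = C1 + C2*erfi(sqrt(2)*z/2)


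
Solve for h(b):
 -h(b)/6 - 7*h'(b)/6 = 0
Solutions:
 h(b) = C1*exp(-b/7)


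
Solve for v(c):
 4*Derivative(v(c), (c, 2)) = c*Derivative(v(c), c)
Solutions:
 v(c) = C1 + C2*erfi(sqrt(2)*c/4)


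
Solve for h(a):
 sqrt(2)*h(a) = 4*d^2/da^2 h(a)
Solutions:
 h(a) = C1*exp(-2^(1/4)*a/2) + C2*exp(2^(1/4)*a/2)


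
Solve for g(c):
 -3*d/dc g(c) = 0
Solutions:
 g(c) = C1


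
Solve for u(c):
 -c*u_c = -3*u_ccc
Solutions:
 u(c) = C1 + Integral(C2*airyai(3^(2/3)*c/3) + C3*airybi(3^(2/3)*c/3), c)


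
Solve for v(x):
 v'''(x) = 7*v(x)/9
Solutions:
 v(x) = C3*exp(21^(1/3)*x/3) + (C1*sin(3^(5/6)*7^(1/3)*x/6) + C2*cos(3^(5/6)*7^(1/3)*x/6))*exp(-21^(1/3)*x/6)


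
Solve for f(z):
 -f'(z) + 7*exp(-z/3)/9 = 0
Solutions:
 f(z) = C1 - 7*exp(-z/3)/3


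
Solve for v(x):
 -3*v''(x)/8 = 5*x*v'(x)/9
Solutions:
 v(x) = C1 + C2*erf(2*sqrt(15)*x/9)


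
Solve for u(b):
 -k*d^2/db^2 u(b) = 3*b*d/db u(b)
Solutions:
 u(b) = C1 + C2*sqrt(k)*erf(sqrt(6)*b*sqrt(1/k)/2)


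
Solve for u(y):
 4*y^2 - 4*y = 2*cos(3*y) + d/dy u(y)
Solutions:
 u(y) = C1 + 4*y^3/3 - 2*y^2 - 2*sin(3*y)/3


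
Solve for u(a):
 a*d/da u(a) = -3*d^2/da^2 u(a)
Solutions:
 u(a) = C1 + C2*erf(sqrt(6)*a/6)


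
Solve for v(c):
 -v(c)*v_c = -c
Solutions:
 v(c) = -sqrt(C1 + c^2)
 v(c) = sqrt(C1 + c^2)


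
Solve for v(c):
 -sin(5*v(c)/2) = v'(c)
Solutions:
 v(c) = -2*acos((-C1 - exp(5*c))/(C1 - exp(5*c)))/5 + 4*pi/5
 v(c) = 2*acos((-C1 - exp(5*c))/(C1 - exp(5*c)))/5


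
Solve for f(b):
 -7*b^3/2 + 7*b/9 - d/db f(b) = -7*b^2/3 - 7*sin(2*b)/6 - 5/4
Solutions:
 f(b) = C1 - 7*b^4/8 + 7*b^3/9 + 7*b^2/18 + 5*b/4 - 7*cos(2*b)/12


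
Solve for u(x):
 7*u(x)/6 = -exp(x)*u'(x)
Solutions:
 u(x) = C1*exp(7*exp(-x)/6)


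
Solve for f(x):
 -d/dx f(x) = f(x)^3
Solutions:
 f(x) = -sqrt(2)*sqrt(-1/(C1 - x))/2
 f(x) = sqrt(2)*sqrt(-1/(C1 - x))/2


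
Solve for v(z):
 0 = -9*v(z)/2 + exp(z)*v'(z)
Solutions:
 v(z) = C1*exp(-9*exp(-z)/2)


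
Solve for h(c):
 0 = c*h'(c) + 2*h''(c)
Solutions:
 h(c) = C1 + C2*erf(c/2)


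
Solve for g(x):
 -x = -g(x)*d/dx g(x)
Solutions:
 g(x) = -sqrt(C1 + x^2)
 g(x) = sqrt(C1 + x^2)


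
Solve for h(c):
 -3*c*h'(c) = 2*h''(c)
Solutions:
 h(c) = C1 + C2*erf(sqrt(3)*c/2)


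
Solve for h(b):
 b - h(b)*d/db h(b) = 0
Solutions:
 h(b) = -sqrt(C1 + b^2)
 h(b) = sqrt(C1 + b^2)


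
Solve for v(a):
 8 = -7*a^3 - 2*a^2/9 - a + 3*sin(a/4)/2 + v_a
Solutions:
 v(a) = C1 + 7*a^4/4 + 2*a^3/27 + a^2/2 + 8*a + 6*cos(a/4)


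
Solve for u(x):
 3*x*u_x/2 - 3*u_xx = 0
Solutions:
 u(x) = C1 + C2*erfi(x/2)


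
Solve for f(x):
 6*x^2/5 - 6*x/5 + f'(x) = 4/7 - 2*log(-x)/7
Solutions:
 f(x) = C1 - 2*x^3/5 + 3*x^2/5 - 2*x*log(-x)/7 + 6*x/7


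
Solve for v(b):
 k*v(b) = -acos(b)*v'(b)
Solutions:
 v(b) = C1*exp(-k*Integral(1/acos(b), b))


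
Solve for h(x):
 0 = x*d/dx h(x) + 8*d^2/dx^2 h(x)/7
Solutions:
 h(x) = C1 + C2*erf(sqrt(7)*x/4)


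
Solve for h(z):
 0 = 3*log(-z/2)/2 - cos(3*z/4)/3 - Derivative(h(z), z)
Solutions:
 h(z) = C1 + 3*z*log(-z)/2 - 3*z/2 - 3*z*log(2)/2 - 4*sin(3*z/4)/9


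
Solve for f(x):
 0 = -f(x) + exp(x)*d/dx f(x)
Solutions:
 f(x) = C1*exp(-exp(-x))


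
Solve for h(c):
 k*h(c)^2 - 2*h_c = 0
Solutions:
 h(c) = -2/(C1 + c*k)


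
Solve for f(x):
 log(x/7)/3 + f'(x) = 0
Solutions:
 f(x) = C1 - x*log(x)/3 + x/3 + x*log(7)/3


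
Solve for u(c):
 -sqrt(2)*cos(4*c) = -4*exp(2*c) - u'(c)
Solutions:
 u(c) = C1 - 2*exp(2*c) + sqrt(2)*sin(4*c)/4


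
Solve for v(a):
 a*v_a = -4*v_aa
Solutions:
 v(a) = C1 + C2*erf(sqrt(2)*a/4)


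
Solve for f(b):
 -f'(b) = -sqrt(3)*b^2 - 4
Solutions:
 f(b) = C1 + sqrt(3)*b^3/3 + 4*b


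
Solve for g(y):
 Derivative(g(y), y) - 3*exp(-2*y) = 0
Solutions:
 g(y) = C1 - 3*exp(-2*y)/2


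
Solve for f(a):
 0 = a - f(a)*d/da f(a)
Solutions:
 f(a) = -sqrt(C1 + a^2)
 f(a) = sqrt(C1 + a^2)


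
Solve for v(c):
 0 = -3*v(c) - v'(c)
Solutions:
 v(c) = C1*exp(-3*c)


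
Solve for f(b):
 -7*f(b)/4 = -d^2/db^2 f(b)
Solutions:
 f(b) = C1*exp(-sqrt(7)*b/2) + C2*exp(sqrt(7)*b/2)


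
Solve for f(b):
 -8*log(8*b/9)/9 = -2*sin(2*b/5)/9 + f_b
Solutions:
 f(b) = C1 - 8*b*log(b)/9 - 8*b*log(2)/3 + 8*b/9 + 16*b*log(3)/9 - 5*cos(2*b/5)/9


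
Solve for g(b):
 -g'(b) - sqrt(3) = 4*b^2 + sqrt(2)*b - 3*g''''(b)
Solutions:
 g(b) = C1 + C4*exp(3^(2/3)*b/3) - 4*b^3/3 - sqrt(2)*b^2/2 - sqrt(3)*b + (C2*sin(3^(1/6)*b/2) + C3*cos(3^(1/6)*b/2))*exp(-3^(2/3)*b/6)


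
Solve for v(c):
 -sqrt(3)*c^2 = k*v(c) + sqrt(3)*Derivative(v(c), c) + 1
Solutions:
 v(c) = C1*exp(-sqrt(3)*c*k/3) - sqrt(3)*c^2/k + 6*c/k^2 - 1/k - 6*sqrt(3)/k^3


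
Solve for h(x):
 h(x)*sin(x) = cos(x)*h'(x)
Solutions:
 h(x) = C1/cos(x)


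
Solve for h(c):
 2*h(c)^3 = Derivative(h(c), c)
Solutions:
 h(c) = -sqrt(2)*sqrt(-1/(C1 + 2*c))/2
 h(c) = sqrt(2)*sqrt(-1/(C1 + 2*c))/2


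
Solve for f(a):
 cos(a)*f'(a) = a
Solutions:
 f(a) = C1 + Integral(a/cos(a), a)


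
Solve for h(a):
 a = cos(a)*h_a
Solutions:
 h(a) = C1 + Integral(a/cos(a), a)


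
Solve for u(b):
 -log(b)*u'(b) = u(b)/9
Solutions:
 u(b) = C1*exp(-li(b)/9)


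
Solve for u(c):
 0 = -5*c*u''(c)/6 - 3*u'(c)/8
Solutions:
 u(c) = C1 + C2*c^(11/20)


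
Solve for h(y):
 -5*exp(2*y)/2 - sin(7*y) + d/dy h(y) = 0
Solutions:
 h(y) = C1 + 5*exp(2*y)/4 - cos(7*y)/7


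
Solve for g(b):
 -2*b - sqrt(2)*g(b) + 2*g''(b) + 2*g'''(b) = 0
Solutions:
 g(b) = C1*exp(-b*(2*2^(2/3)/(-4 + sqrt(-16 + (4 - 27*sqrt(2))^2) + 27*sqrt(2))^(1/3) + 4 + 2^(1/3)*(-4 + sqrt(-16 + (4 - 27*sqrt(2))^2) + 27*sqrt(2))^(1/3))/12)*sin(2^(1/3)*sqrt(3)*b*(-(-4 + sqrt(-16 + (4 - 27*sqrt(2))^2) + 27*sqrt(2))^(1/3) + 2*2^(1/3)/(-4 + sqrt(-16 + (4 - 27*sqrt(2))^2) + 27*sqrt(2))^(1/3))/12) + C2*exp(-b*(2*2^(2/3)/(-4 + sqrt(-16 + (4 - 27*sqrt(2))^2) + 27*sqrt(2))^(1/3) + 4 + 2^(1/3)*(-4 + sqrt(-16 + (4 - 27*sqrt(2))^2) + 27*sqrt(2))^(1/3))/12)*cos(2^(1/3)*sqrt(3)*b*(-(-4 + sqrt(-16 + (4 - 27*sqrt(2))^2) + 27*sqrt(2))^(1/3) + 2*2^(1/3)/(-4 + sqrt(-16 + (4 - 27*sqrt(2))^2) + 27*sqrt(2))^(1/3))/12) + C3*exp(b*(-2 + 2*2^(2/3)/(-4 + sqrt(-16 + (4 - 27*sqrt(2))^2) + 27*sqrt(2))^(1/3) + 2^(1/3)*(-4 + sqrt(-16 + (4 - 27*sqrt(2))^2) + 27*sqrt(2))^(1/3))/6) - sqrt(2)*b


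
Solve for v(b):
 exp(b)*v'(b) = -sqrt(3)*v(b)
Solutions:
 v(b) = C1*exp(sqrt(3)*exp(-b))


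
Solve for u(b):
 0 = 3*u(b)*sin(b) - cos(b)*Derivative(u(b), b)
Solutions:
 u(b) = C1/cos(b)^3


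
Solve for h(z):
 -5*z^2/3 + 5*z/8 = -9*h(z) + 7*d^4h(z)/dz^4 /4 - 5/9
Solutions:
 h(z) = C1*exp(-sqrt(6)*7^(3/4)*z/7) + C2*exp(sqrt(6)*7^(3/4)*z/7) + C3*sin(sqrt(6)*7^(3/4)*z/7) + C4*cos(sqrt(6)*7^(3/4)*z/7) + 5*z^2/27 - 5*z/72 - 5/81


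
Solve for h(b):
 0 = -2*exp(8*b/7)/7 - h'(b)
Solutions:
 h(b) = C1 - exp(8*b/7)/4


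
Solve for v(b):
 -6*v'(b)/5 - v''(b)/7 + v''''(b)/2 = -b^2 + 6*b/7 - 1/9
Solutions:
 v(b) = C1 + C2*exp(-b*(5*2^(2/3)*2205^(1/3)/(sqrt(1749279) + 1323)^(1/3) + 1050^(1/3)*(sqrt(1749279) + 1323)^(1/3))/210)*sin(3^(1/6)*b*(-3^(2/3)*350^(1/3)*(sqrt(1749279) + 1323)^(1/3) + 15*2^(2/3)*245^(1/3)/(sqrt(1749279) + 1323)^(1/3))/210) + C3*exp(-b*(5*2^(2/3)*2205^(1/3)/(sqrt(1749279) + 1323)^(1/3) + 1050^(1/3)*(sqrt(1749279) + 1323)^(1/3))/210)*cos(3^(1/6)*b*(-3^(2/3)*350^(1/3)*(sqrt(1749279) + 1323)^(1/3) + 15*2^(2/3)*245^(1/3)/(sqrt(1749279) + 1323)^(1/3))/210) + C4*exp(b*(5*2^(2/3)*2205^(1/3)/(sqrt(1749279) + 1323)^(1/3) + 1050^(1/3)*(sqrt(1749279) + 1323)^(1/3))/105) + 5*b^3/18 - 115*b^2/252 + 355*b/1764


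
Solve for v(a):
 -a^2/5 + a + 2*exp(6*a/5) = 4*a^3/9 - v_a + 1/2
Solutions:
 v(a) = C1 + a^4/9 + a^3/15 - a^2/2 + a/2 - 5*exp(6*a/5)/3


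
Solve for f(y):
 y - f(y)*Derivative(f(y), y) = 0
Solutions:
 f(y) = -sqrt(C1 + y^2)
 f(y) = sqrt(C1 + y^2)


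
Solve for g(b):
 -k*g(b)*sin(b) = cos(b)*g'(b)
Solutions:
 g(b) = C1*exp(k*log(cos(b)))


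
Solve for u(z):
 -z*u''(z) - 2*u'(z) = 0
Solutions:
 u(z) = C1 + C2/z


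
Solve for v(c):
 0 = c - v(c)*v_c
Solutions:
 v(c) = -sqrt(C1 + c^2)
 v(c) = sqrt(C1 + c^2)


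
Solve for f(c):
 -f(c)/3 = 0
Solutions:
 f(c) = 0


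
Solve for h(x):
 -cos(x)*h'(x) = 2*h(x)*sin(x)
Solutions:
 h(x) = C1*cos(x)^2


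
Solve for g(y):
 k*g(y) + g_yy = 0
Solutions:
 g(y) = C1*exp(-y*sqrt(-k)) + C2*exp(y*sqrt(-k))


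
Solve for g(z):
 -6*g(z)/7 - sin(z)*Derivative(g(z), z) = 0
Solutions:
 g(z) = C1*(cos(z) + 1)^(3/7)/(cos(z) - 1)^(3/7)


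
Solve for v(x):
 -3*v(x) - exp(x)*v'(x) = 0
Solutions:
 v(x) = C1*exp(3*exp(-x))


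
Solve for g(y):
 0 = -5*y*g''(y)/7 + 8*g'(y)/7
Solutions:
 g(y) = C1 + C2*y^(13/5)


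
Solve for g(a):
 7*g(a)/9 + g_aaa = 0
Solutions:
 g(a) = C3*exp(-21^(1/3)*a/3) + (C1*sin(3^(5/6)*7^(1/3)*a/6) + C2*cos(3^(5/6)*7^(1/3)*a/6))*exp(21^(1/3)*a/6)


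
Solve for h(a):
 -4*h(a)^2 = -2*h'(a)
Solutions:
 h(a) = -1/(C1 + 2*a)


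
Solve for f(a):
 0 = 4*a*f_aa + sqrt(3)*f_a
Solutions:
 f(a) = C1 + C2*a^(1 - sqrt(3)/4)


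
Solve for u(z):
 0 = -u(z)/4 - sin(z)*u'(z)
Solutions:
 u(z) = C1*(cos(z) + 1)^(1/8)/(cos(z) - 1)^(1/8)


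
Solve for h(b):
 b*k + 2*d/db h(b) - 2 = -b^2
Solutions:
 h(b) = C1 - b^3/6 - b^2*k/4 + b


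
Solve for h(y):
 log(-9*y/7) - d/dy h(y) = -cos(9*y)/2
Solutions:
 h(y) = C1 + y*log(-y) - y*log(7) - y + 2*y*log(3) + sin(9*y)/18


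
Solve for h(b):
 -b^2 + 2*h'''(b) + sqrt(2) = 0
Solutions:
 h(b) = C1 + C2*b + C3*b^2 + b^5/120 - sqrt(2)*b^3/12


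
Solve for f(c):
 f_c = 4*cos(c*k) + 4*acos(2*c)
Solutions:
 f(c) = C1 + 4*c*acos(2*c) - 2*sqrt(1 - 4*c^2) + 4*Piecewise((sin(c*k)/k, Ne(k, 0)), (c, True))


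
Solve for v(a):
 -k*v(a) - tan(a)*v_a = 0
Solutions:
 v(a) = C1*exp(-k*log(sin(a)))


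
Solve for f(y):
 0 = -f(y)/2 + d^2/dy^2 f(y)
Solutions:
 f(y) = C1*exp(-sqrt(2)*y/2) + C2*exp(sqrt(2)*y/2)


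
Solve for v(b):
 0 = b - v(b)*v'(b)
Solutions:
 v(b) = -sqrt(C1 + b^2)
 v(b) = sqrt(C1 + b^2)


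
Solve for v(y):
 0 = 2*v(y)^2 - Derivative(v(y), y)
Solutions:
 v(y) = -1/(C1 + 2*y)


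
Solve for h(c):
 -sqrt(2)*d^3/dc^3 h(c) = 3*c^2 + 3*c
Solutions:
 h(c) = C1 + C2*c + C3*c^2 - sqrt(2)*c^5/40 - sqrt(2)*c^4/16


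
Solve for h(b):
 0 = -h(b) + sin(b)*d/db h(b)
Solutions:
 h(b) = C1*sqrt(cos(b) - 1)/sqrt(cos(b) + 1)


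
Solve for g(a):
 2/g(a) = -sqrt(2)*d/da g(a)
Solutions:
 g(a) = -sqrt(C1 - 2*sqrt(2)*a)
 g(a) = sqrt(C1 - 2*sqrt(2)*a)


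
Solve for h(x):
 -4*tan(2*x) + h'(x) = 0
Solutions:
 h(x) = C1 - 2*log(cos(2*x))


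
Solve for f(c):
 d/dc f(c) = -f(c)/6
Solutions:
 f(c) = C1*exp(-c/6)


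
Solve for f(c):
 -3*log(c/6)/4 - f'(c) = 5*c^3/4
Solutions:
 f(c) = C1 - 5*c^4/16 - 3*c*log(c)/4 + 3*c/4 + 3*c*log(6)/4


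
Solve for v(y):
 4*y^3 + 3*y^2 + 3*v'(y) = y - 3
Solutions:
 v(y) = C1 - y^4/3 - y^3/3 + y^2/6 - y


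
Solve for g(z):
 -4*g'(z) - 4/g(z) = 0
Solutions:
 g(z) = -sqrt(C1 - 2*z)
 g(z) = sqrt(C1 - 2*z)


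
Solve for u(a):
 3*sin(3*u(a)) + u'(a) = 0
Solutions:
 u(a) = -acos((-C1 - exp(18*a))/(C1 - exp(18*a)))/3 + 2*pi/3
 u(a) = acos((-C1 - exp(18*a))/(C1 - exp(18*a)))/3


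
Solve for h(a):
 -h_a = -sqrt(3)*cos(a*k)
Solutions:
 h(a) = C1 + sqrt(3)*sin(a*k)/k


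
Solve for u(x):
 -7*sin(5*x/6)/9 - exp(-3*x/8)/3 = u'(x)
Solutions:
 u(x) = C1 + 14*cos(5*x/6)/15 + 8*exp(-3*x/8)/9


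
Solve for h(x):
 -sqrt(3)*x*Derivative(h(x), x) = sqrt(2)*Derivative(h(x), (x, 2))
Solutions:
 h(x) = C1 + C2*erf(6^(1/4)*x/2)


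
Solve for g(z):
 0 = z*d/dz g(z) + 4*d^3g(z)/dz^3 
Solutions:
 g(z) = C1 + Integral(C2*airyai(-2^(1/3)*z/2) + C3*airybi(-2^(1/3)*z/2), z)


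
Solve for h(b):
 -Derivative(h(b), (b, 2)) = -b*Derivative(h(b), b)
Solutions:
 h(b) = C1 + C2*erfi(sqrt(2)*b/2)


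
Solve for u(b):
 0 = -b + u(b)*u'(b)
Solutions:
 u(b) = -sqrt(C1 + b^2)
 u(b) = sqrt(C1 + b^2)


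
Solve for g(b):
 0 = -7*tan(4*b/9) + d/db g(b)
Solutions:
 g(b) = C1 - 63*log(cos(4*b/9))/4


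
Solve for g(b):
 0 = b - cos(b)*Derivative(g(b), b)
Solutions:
 g(b) = C1 + Integral(b/cos(b), b)


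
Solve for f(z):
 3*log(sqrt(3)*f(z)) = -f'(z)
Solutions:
 2*Integral(1/(2*log(_y) + log(3)), (_y, f(z)))/3 = C1 - z


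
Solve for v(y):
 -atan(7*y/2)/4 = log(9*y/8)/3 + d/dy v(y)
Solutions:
 v(y) = C1 - y*log(y)/3 - y*atan(7*y/2)/4 - 2*y*log(3)/3 + y/3 + y*log(2) + log(49*y^2 + 4)/28


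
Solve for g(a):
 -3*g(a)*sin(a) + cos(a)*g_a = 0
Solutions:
 g(a) = C1/cos(a)^3


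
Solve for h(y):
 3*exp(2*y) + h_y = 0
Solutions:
 h(y) = C1 - 3*exp(2*y)/2


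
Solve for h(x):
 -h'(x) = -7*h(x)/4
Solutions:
 h(x) = C1*exp(7*x/4)


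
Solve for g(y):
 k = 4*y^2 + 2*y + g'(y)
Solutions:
 g(y) = C1 + k*y - 4*y^3/3 - y^2


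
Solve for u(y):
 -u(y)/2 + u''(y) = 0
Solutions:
 u(y) = C1*exp(-sqrt(2)*y/2) + C2*exp(sqrt(2)*y/2)


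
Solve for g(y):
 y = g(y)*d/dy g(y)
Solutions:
 g(y) = -sqrt(C1 + y^2)
 g(y) = sqrt(C1 + y^2)


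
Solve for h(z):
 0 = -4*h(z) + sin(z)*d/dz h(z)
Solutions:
 h(z) = C1*(cos(z)^2 - 2*cos(z) + 1)/(cos(z)^2 + 2*cos(z) + 1)


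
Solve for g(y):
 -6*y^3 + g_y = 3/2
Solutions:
 g(y) = C1 + 3*y^4/2 + 3*y/2


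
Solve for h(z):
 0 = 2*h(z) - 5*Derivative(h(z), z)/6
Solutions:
 h(z) = C1*exp(12*z/5)


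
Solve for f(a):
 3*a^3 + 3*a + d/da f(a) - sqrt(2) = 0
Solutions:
 f(a) = C1 - 3*a^4/4 - 3*a^2/2 + sqrt(2)*a


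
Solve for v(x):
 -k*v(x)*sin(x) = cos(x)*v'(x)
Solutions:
 v(x) = C1*exp(k*log(cos(x)))


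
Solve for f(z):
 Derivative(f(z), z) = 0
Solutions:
 f(z) = C1


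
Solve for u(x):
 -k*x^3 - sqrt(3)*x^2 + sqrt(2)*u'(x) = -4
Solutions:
 u(x) = C1 + sqrt(2)*k*x^4/8 + sqrt(6)*x^3/6 - 2*sqrt(2)*x


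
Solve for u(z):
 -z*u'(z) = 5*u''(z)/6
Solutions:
 u(z) = C1 + C2*erf(sqrt(15)*z/5)


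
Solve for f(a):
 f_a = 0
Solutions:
 f(a) = C1


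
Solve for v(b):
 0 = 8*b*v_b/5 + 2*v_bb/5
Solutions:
 v(b) = C1 + C2*erf(sqrt(2)*b)


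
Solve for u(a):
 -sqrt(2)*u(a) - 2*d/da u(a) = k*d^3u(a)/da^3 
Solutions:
 u(a) = C1*exp(2^(1/3)*a*(6^(1/3)*(sqrt(6)*sqrt((27 + 16/k)/k^2) + 9*sqrt(2)/k)^(1/3)/12 - 2^(1/3)*3^(5/6)*I*(sqrt(6)*sqrt((27 + 16/k)/k^2) + 9*sqrt(2)/k)^(1/3)/12 + 4/(k*(-3^(1/3) + 3^(5/6)*I)*(sqrt(6)*sqrt((27 + 16/k)/k^2) + 9*sqrt(2)/k)^(1/3)))) + C2*exp(2^(1/3)*a*(6^(1/3)*(sqrt(6)*sqrt((27 + 16/k)/k^2) + 9*sqrt(2)/k)^(1/3)/12 + 2^(1/3)*3^(5/6)*I*(sqrt(6)*sqrt((27 + 16/k)/k^2) + 9*sqrt(2)/k)^(1/3)/12 - 4/(k*(3^(1/3) + 3^(5/6)*I)*(sqrt(6)*sqrt((27 + 16/k)/k^2) + 9*sqrt(2)/k)^(1/3)))) + C3*exp(6^(1/3)*a*(-2^(1/3)*(sqrt(6)*sqrt((27 + 16/k)/k^2) + 9*sqrt(2)/k)^(1/3) + 4*3^(1/3)/(k*(sqrt(6)*sqrt((27 + 16/k)/k^2) + 9*sqrt(2)/k)^(1/3)))/6)


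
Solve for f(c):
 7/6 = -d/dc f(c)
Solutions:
 f(c) = C1 - 7*c/6


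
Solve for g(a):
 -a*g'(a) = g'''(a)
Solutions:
 g(a) = C1 + Integral(C2*airyai(-a) + C3*airybi(-a), a)


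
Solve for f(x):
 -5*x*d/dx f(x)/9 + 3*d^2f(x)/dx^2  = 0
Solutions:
 f(x) = C1 + C2*erfi(sqrt(30)*x/18)


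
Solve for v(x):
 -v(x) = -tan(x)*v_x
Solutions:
 v(x) = C1*sin(x)


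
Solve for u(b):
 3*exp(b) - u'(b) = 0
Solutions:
 u(b) = C1 + 3*exp(b)


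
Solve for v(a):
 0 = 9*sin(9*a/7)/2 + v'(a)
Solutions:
 v(a) = C1 + 7*cos(9*a/7)/2


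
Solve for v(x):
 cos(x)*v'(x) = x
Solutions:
 v(x) = C1 + Integral(x/cos(x), x)


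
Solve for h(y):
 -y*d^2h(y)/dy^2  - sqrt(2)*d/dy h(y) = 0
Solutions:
 h(y) = C1 + C2*y^(1 - sqrt(2))


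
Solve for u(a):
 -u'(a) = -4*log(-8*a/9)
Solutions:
 u(a) = C1 + 4*a*log(-a) + 4*a*(-2*log(3) - 1 + 3*log(2))


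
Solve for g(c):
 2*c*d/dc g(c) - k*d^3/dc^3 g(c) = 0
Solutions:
 g(c) = C1 + Integral(C2*airyai(2^(1/3)*c*(1/k)^(1/3)) + C3*airybi(2^(1/3)*c*(1/k)^(1/3)), c)


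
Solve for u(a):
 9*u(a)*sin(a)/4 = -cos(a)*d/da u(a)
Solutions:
 u(a) = C1*cos(a)^(9/4)


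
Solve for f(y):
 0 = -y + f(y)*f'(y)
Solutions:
 f(y) = -sqrt(C1 + y^2)
 f(y) = sqrt(C1 + y^2)


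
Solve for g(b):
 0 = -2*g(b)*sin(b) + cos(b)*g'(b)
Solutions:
 g(b) = C1/cos(b)^2


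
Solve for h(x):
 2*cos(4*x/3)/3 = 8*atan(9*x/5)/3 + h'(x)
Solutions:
 h(x) = C1 - 8*x*atan(9*x/5)/3 + 20*log(81*x^2 + 25)/27 + sin(4*x/3)/2


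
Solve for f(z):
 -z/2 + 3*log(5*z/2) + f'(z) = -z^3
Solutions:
 f(z) = C1 - z^4/4 + z^2/4 - 3*z*log(z) - 3*z*log(5) + 3*z*log(2) + 3*z


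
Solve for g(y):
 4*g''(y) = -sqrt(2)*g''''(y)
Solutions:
 g(y) = C1 + C2*y + C3*sin(2^(3/4)*y) + C4*cos(2^(3/4)*y)


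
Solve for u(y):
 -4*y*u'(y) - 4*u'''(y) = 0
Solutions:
 u(y) = C1 + Integral(C2*airyai(-y) + C3*airybi(-y), y)


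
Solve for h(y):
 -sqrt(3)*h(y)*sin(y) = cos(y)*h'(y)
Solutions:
 h(y) = C1*cos(y)^(sqrt(3))


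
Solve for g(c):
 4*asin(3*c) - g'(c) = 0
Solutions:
 g(c) = C1 + 4*c*asin(3*c) + 4*sqrt(1 - 9*c^2)/3


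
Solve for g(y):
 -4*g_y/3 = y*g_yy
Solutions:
 g(y) = C1 + C2/y^(1/3)


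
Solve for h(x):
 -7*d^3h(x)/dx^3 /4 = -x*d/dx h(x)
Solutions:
 h(x) = C1 + Integral(C2*airyai(14^(2/3)*x/7) + C3*airybi(14^(2/3)*x/7), x)


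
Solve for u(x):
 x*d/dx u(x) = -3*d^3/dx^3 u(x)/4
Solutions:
 u(x) = C1 + Integral(C2*airyai(-6^(2/3)*x/3) + C3*airybi(-6^(2/3)*x/3), x)


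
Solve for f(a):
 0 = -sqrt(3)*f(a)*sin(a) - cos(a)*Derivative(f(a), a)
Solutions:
 f(a) = C1*cos(a)^(sqrt(3))


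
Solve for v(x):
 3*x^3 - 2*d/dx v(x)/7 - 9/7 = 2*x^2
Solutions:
 v(x) = C1 + 21*x^4/8 - 7*x^3/3 - 9*x/2


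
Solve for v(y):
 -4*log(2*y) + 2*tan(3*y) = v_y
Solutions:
 v(y) = C1 - 4*y*log(y) - 4*y*log(2) + 4*y - 2*log(cos(3*y))/3


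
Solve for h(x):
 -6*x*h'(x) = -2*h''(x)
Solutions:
 h(x) = C1 + C2*erfi(sqrt(6)*x/2)


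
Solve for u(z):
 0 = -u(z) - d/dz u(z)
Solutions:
 u(z) = C1*exp(-z)


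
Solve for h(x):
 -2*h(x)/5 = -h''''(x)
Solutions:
 h(x) = C1*exp(-2^(1/4)*5^(3/4)*x/5) + C2*exp(2^(1/4)*5^(3/4)*x/5) + C3*sin(2^(1/4)*5^(3/4)*x/5) + C4*cos(2^(1/4)*5^(3/4)*x/5)


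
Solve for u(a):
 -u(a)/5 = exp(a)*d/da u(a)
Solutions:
 u(a) = C1*exp(exp(-a)/5)


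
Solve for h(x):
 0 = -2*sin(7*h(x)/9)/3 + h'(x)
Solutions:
 -2*x/3 + 9*log(cos(7*h(x)/9) - 1)/14 - 9*log(cos(7*h(x)/9) + 1)/14 = C1


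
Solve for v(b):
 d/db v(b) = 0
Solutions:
 v(b) = C1


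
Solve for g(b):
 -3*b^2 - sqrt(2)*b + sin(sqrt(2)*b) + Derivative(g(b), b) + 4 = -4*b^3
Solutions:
 g(b) = C1 - b^4 + b^3 + sqrt(2)*b^2/2 - 4*b + sqrt(2)*cos(sqrt(2)*b)/2


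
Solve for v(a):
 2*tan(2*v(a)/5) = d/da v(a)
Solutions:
 v(a) = -5*asin(C1*exp(4*a/5))/2 + 5*pi/2
 v(a) = 5*asin(C1*exp(4*a/5))/2


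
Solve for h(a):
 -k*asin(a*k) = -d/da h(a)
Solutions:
 h(a) = C1 + k*Piecewise((a*asin(a*k) + sqrt(-a^2*k^2 + 1)/k, Ne(k, 0)), (0, True))


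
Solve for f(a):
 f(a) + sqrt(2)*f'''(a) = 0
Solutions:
 f(a) = C3*exp(-2^(5/6)*a/2) + (C1*sin(2^(5/6)*sqrt(3)*a/4) + C2*cos(2^(5/6)*sqrt(3)*a/4))*exp(2^(5/6)*a/4)


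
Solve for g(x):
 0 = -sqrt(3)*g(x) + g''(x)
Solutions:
 g(x) = C1*exp(-3^(1/4)*x) + C2*exp(3^(1/4)*x)


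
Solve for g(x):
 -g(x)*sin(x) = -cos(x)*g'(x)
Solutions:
 g(x) = C1/cos(x)


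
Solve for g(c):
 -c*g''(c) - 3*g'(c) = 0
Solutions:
 g(c) = C1 + C2/c^2


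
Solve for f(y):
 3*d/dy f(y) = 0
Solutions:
 f(y) = C1


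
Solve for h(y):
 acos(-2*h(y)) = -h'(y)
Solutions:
 Integral(1/acos(-2*_y), (_y, h(y))) = C1 - y


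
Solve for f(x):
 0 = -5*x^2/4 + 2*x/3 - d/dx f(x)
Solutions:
 f(x) = C1 - 5*x^3/12 + x^2/3


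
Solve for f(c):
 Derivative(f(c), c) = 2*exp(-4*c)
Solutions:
 f(c) = C1 - exp(-4*c)/2


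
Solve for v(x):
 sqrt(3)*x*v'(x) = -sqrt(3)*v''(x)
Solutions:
 v(x) = C1 + C2*erf(sqrt(2)*x/2)


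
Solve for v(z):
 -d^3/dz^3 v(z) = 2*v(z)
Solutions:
 v(z) = C3*exp(-2^(1/3)*z) + (C1*sin(2^(1/3)*sqrt(3)*z/2) + C2*cos(2^(1/3)*sqrt(3)*z/2))*exp(2^(1/3)*z/2)


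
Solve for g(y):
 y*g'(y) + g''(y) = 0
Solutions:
 g(y) = C1 + C2*erf(sqrt(2)*y/2)


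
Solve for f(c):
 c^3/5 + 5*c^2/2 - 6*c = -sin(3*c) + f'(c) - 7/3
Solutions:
 f(c) = C1 + c^4/20 + 5*c^3/6 - 3*c^2 + 7*c/3 - cos(3*c)/3


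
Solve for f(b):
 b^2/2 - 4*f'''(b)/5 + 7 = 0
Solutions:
 f(b) = C1 + C2*b + C3*b^2 + b^5/96 + 35*b^3/24


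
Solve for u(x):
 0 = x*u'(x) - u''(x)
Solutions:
 u(x) = C1 + C2*erfi(sqrt(2)*x/2)


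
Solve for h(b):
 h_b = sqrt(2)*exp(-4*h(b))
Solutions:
 h(b) = log(-I*(C1 + 4*sqrt(2)*b)^(1/4))
 h(b) = log(I*(C1 + 4*sqrt(2)*b)^(1/4))
 h(b) = log(-(C1 + 4*sqrt(2)*b)^(1/4))
 h(b) = log(C1 + 4*sqrt(2)*b)/4


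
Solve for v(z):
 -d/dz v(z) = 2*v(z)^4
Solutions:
 v(z) = (-3^(2/3) - 3*3^(1/6)*I)*(1/(C1 + 2*z))^(1/3)/6
 v(z) = (-3^(2/3) + 3*3^(1/6)*I)*(1/(C1 + 2*z))^(1/3)/6
 v(z) = (1/(C1 + 6*z))^(1/3)


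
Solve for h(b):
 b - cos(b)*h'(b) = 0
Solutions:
 h(b) = C1 + Integral(b/cos(b), b)


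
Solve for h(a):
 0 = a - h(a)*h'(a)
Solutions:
 h(a) = -sqrt(C1 + a^2)
 h(a) = sqrt(C1 + a^2)


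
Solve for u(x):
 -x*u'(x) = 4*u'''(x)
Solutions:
 u(x) = C1 + Integral(C2*airyai(-2^(1/3)*x/2) + C3*airybi(-2^(1/3)*x/2), x)


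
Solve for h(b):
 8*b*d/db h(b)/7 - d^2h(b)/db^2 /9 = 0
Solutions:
 h(b) = C1 + C2*erfi(6*sqrt(7)*b/7)


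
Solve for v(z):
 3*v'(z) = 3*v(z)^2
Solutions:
 v(z) = -1/(C1 + z)


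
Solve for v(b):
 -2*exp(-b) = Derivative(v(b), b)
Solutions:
 v(b) = C1 + 2*exp(-b)


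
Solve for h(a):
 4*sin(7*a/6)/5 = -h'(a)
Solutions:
 h(a) = C1 + 24*cos(7*a/6)/35


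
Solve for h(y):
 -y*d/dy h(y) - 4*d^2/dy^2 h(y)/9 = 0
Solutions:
 h(y) = C1 + C2*erf(3*sqrt(2)*y/4)


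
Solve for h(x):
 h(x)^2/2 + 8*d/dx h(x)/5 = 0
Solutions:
 h(x) = 16/(C1 + 5*x)


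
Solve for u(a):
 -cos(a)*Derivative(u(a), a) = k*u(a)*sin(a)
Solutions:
 u(a) = C1*exp(k*log(cos(a)))


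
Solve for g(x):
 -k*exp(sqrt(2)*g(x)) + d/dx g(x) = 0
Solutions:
 g(x) = sqrt(2)*(2*log(-1/(C1 + k*x)) - log(2))/4


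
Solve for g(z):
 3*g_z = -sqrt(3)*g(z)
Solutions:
 g(z) = C1*exp(-sqrt(3)*z/3)


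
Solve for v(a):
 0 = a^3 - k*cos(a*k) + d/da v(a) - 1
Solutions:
 v(a) = C1 - a^4/4 + a + sin(a*k)


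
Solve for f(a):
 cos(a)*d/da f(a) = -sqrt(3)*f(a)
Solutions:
 f(a) = C1*(sin(a) - 1)^(sqrt(3)/2)/(sin(a) + 1)^(sqrt(3)/2)


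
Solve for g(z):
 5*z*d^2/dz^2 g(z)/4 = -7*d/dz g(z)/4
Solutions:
 g(z) = C1 + C2/z^(2/5)


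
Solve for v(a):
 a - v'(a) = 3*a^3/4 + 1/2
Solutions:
 v(a) = C1 - 3*a^4/16 + a^2/2 - a/2


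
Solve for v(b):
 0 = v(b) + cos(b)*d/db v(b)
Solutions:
 v(b) = C1*sqrt(sin(b) - 1)/sqrt(sin(b) + 1)


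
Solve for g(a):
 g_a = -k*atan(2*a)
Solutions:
 g(a) = C1 - k*(a*atan(2*a) - log(4*a^2 + 1)/4)


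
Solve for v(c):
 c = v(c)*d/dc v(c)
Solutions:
 v(c) = -sqrt(C1 + c^2)
 v(c) = sqrt(C1 + c^2)


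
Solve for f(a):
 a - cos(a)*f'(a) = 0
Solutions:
 f(a) = C1 + Integral(a/cos(a), a)


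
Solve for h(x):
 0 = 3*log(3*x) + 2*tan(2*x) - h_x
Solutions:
 h(x) = C1 + 3*x*log(x) - 3*x + 3*x*log(3) - log(cos(2*x))


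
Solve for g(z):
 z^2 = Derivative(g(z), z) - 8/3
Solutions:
 g(z) = C1 + z^3/3 + 8*z/3


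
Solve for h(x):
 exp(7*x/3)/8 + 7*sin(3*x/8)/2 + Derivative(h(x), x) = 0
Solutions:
 h(x) = C1 - 3*exp(7*x/3)/56 + 28*cos(3*x/8)/3


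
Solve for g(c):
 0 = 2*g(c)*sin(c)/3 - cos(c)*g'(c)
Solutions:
 g(c) = C1/cos(c)^(2/3)


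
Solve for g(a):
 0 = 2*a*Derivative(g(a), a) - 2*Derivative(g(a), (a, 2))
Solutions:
 g(a) = C1 + C2*erfi(sqrt(2)*a/2)


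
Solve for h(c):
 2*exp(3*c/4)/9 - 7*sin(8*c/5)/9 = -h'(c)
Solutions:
 h(c) = C1 - 8*exp(3*c/4)/27 - 35*cos(8*c/5)/72


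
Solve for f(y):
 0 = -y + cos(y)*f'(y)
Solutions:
 f(y) = C1 + Integral(y/cos(y), y)


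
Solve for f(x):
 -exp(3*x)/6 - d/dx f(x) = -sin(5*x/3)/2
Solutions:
 f(x) = C1 - exp(3*x)/18 - 3*cos(5*x/3)/10


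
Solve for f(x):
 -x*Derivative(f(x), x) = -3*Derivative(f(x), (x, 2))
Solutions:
 f(x) = C1 + C2*erfi(sqrt(6)*x/6)


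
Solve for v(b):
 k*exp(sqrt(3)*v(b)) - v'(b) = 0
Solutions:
 v(b) = sqrt(3)*(2*log(-1/(C1 + b*k)) - log(3))/6


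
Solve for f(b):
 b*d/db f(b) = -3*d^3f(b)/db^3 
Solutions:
 f(b) = C1 + Integral(C2*airyai(-3^(2/3)*b/3) + C3*airybi(-3^(2/3)*b/3), b)


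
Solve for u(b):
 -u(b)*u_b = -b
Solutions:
 u(b) = -sqrt(C1 + b^2)
 u(b) = sqrt(C1 + b^2)


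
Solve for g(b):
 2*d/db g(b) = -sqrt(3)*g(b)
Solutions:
 g(b) = C1*exp(-sqrt(3)*b/2)


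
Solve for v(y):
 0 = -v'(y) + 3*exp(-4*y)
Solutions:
 v(y) = C1 - 3*exp(-4*y)/4


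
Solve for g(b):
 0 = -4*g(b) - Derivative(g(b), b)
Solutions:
 g(b) = C1*exp(-4*b)


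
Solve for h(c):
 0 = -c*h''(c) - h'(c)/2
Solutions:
 h(c) = C1 + C2*sqrt(c)


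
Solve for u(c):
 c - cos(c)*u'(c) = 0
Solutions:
 u(c) = C1 + Integral(c/cos(c), c)


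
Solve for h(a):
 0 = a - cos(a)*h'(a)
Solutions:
 h(a) = C1 + Integral(a/cos(a), a)


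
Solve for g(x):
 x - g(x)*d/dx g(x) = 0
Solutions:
 g(x) = -sqrt(C1 + x^2)
 g(x) = sqrt(C1 + x^2)


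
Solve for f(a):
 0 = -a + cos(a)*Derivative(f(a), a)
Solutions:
 f(a) = C1 + Integral(a/cos(a), a)


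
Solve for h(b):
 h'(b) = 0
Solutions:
 h(b) = C1


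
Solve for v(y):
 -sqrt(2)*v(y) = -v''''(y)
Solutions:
 v(y) = C1*exp(-2^(1/8)*y) + C2*exp(2^(1/8)*y) + C3*sin(2^(1/8)*y) + C4*cos(2^(1/8)*y)


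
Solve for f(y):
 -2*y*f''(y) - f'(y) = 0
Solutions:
 f(y) = C1 + C2*sqrt(y)


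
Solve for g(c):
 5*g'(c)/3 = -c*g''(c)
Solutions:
 g(c) = C1 + C2/c^(2/3)


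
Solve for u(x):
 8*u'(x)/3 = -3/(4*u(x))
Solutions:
 u(x) = -sqrt(C1 - 9*x)/4
 u(x) = sqrt(C1 - 9*x)/4


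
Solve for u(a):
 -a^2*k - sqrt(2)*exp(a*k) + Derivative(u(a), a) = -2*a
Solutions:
 u(a) = C1 + a^3*k/3 - a^2 + sqrt(2)*exp(a*k)/k


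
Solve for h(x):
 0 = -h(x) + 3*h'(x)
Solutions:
 h(x) = C1*exp(x/3)


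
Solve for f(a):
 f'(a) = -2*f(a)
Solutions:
 f(a) = C1*exp(-2*a)


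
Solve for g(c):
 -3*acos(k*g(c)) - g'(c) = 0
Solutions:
 Integral(1/acos(_y*k), (_y, g(c))) = C1 - 3*c


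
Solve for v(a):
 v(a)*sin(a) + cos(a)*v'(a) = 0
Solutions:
 v(a) = C1*cos(a)


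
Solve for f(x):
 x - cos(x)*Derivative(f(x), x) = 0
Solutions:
 f(x) = C1 + Integral(x/cos(x), x)


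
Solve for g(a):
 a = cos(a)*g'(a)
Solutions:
 g(a) = C1 + Integral(a/cos(a), a)


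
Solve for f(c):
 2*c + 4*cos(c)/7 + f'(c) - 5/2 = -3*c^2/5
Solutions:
 f(c) = C1 - c^3/5 - c^2 + 5*c/2 - 4*sin(c)/7


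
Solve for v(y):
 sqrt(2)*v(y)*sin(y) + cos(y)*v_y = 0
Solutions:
 v(y) = C1*cos(y)^(sqrt(2))


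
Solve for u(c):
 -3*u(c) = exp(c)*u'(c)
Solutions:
 u(c) = C1*exp(3*exp(-c))


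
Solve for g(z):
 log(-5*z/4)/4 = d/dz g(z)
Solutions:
 g(z) = C1 + z*log(-z)/4 + z*(-2*log(2) - 1 + log(5))/4


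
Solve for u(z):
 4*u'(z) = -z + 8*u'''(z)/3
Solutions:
 u(z) = C1 + C2*exp(-sqrt(6)*z/2) + C3*exp(sqrt(6)*z/2) - z^2/8


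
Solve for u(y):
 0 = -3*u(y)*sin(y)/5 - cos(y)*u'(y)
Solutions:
 u(y) = C1*cos(y)^(3/5)


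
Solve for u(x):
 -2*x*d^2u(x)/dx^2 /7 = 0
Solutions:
 u(x) = C1 + C2*x


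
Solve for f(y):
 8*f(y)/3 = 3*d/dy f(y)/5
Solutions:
 f(y) = C1*exp(40*y/9)


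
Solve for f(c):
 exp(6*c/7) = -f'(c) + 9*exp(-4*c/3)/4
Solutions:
 f(c) = C1 - 7*exp(6*c/7)/6 - 27*exp(-4*c/3)/16


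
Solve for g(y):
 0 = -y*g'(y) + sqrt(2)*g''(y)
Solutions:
 g(y) = C1 + C2*erfi(2^(1/4)*y/2)


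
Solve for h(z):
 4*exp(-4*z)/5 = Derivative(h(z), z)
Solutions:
 h(z) = C1 - exp(-4*z)/5


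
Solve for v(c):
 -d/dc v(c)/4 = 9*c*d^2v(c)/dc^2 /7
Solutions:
 v(c) = C1 + C2*c^(29/36)


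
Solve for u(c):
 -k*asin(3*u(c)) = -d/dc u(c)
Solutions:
 Integral(1/asin(3*_y), (_y, u(c))) = C1 + c*k


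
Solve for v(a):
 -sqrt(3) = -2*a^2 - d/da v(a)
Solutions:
 v(a) = C1 - 2*a^3/3 + sqrt(3)*a


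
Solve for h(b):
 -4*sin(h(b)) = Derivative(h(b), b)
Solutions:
 h(b) = -acos((-C1 - exp(8*b))/(C1 - exp(8*b))) + 2*pi
 h(b) = acos((-C1 - exp(8*b))/(C1 - exp(8*b)))


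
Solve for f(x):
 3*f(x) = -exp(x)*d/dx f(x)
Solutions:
 f(x) = C1*exp(3*exp(-x))


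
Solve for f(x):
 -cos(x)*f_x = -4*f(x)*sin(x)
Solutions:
 f(x) = C1/cos(x)^4


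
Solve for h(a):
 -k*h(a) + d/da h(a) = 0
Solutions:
 h(a) = C1*exp(a*k)


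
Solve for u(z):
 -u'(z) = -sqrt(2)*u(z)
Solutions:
 u(z) = C1*exp(sqrt(2)*z)


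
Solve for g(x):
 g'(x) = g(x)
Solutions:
 g(x) = C1*exp(x)


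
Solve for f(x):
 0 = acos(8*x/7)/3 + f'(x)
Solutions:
 f(x) = C1 - x*acos(8*x/7)/3 + sqrt(49 - 64*x^2)/24


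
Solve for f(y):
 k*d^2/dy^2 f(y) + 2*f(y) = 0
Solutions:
 f(y) = C1*exp(-sqrt(2)*y*sqrt(-1/k)) + C2*exp(sqrt(2)*y*sqrt(-1/k))


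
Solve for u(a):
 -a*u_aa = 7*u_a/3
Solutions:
 u(a) = C1 + C2/a^(4/3)


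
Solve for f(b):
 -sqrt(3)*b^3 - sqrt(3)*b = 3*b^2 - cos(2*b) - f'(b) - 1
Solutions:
 f(b) = C1 + sqrt(3)*b^4/4 + b^3 + sqrt(3)*b^2/2 - b - sin(2*b)/2


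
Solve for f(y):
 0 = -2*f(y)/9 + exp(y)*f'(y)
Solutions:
 f(y) = C1*exp(-2*exp(-y)/9)


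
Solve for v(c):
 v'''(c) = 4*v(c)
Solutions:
 v(c) = C3*exp(2^(2/3)*c) + (C1*sin(2^(2/3)*sqrt(3)*c/2) + C2*cos(2^(2/3)*sqrt(3)*c/2))*exp(-2^(2/3)*c/2)


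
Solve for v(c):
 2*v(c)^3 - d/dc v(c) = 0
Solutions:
 v(c) = -sqrt(2)*sqrt(-1/(C1 + 2*c))/2
 v(c) = sqrt(2)*sqrt(-1/(C1 + 2*c))/2


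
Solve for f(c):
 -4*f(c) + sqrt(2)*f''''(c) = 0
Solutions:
 f(c) = C1*exp(-2^(3/8)*c) + C2*exp(2^(3/8)*c) + C3*sin(2^(3/8)*c) + C4*cos(2^(3/8)*c)


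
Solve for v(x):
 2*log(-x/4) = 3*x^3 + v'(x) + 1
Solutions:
 v(x) = C1 - 3*x^4/4 + 2*x*log(-x) + x*(-3 - 4*log(2))


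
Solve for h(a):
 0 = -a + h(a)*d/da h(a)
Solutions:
 h(a) = -sqrt(C1 + a^2)
 h(a) = sqrt(C1 + a^2)


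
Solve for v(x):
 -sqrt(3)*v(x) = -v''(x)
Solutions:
 v(x) = C1*exp(-3^(1/4)*x) + C2*exp(3^(1/4)*x)


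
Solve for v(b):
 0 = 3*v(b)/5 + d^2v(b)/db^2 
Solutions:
 v(b) = C1*sin(sqrt(15)*b/5) + C2*cos(sqrt(15)*b/5)


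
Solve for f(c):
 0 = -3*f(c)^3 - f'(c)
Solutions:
 f(c) = -sqrt(2)*sqrt(-1/(C1 - 3*c))/2
 f(c) = sqrt(2)*sqrt(-1/(C1 - 3*c))/2


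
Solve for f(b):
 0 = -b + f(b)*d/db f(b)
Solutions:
 f(b) = -sqrt(C1 + b^2)
 f(b) = sqrt(C1 + b^2)


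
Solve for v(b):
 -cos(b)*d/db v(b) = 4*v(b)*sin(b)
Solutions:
 v(b) = C1*cos(b)^4


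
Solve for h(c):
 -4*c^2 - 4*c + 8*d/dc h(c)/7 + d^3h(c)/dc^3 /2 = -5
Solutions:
 h(c) = C1 + C2*sin(4*sqrt(7)*c/7) + C3*cos(4*sqrt(7)*c/7) + 7*c^3/6 + 7*c^2/4 - 119*c/16


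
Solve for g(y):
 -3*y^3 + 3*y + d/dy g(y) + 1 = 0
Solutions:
 g(y) = C1 + 3*y^4/4 - 3*y^2/2 - y


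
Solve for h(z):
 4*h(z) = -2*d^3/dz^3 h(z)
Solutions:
 h(z) = C3*exp(-2^(1/3)*z) + (C1*sin(2^(1/3)*sqrt(3)*z/2) + C2*cos(2^(1/3)*sqrt(3)*z/2))*exp(2^(1/3)*z/2)


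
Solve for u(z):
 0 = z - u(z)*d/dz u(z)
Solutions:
 u(z) = -sqrt(C1 + z^2)
 u(z) = sqrt(C1 + z^2)


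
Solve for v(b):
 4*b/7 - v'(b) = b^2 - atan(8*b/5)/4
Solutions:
 v(b) = C1 - b^3/3 + 2*b^2/7 + b*atan(8*b/5)/4 - 5*log(64*b^2 + 25)/64


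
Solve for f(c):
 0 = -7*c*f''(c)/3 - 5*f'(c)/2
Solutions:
 f(c) = C1 + C2/c^(1/14)


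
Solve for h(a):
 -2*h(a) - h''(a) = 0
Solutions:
 h(a) = C1*sin(sqrt(2)*a) + C2*cos(sqrt(2)*a)


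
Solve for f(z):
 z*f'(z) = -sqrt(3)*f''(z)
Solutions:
 f(z) = C1 + C2*erf(sqrt(2)*3^(3/4)*z/6)


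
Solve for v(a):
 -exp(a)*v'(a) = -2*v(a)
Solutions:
 v(a) = C1*exp(-2*exp(-a))


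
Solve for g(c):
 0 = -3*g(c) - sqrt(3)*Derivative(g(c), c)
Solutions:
 g(c) = C1*exp(-sqrt(3)*c)


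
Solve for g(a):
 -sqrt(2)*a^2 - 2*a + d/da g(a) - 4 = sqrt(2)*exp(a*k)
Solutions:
 g(a) = C1 + sqrt(2)*a^3/3 + a^2 + 4*a + sqrt(2)*exp(a*k)/k


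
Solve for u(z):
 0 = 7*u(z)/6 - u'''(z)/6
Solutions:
 u(z) = C3*exp(7^(1/3)*z) + (C1*sin(sqrt(3)*7^(1/3)*z/2) + C2*cos(sqrt(3)*7^(1/3)*z/2))*exp(-7^(1/3)*z/2)


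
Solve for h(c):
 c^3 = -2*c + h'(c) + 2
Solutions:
 h(c) = C1 + c^4/4 + c^2 - 2*c


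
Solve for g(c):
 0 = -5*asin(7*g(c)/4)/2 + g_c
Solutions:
 Integral(1/asin(7*_y/4), (_y, g(c))) = C1 + 5*c/2


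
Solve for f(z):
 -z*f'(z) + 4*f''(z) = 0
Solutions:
 f(z) = C1 + C2*erfi(sqrt(2)*z/4)


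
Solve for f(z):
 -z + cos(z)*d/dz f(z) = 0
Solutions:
 f(z) = C1 + Integral(z/cos(z), z)


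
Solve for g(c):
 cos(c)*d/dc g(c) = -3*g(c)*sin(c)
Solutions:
 g(c) = C1*cos(c)^3


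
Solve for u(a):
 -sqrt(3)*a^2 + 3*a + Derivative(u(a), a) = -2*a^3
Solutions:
 u(a) = C1 - a^4/2 + sqrt(3)*a^3/3 - 3*a^2/2


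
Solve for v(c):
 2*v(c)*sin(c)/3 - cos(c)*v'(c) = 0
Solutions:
 v(c) = C1/cos(c)^(2/3)


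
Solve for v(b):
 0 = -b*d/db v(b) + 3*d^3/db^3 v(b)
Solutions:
 v(b) = C1 + Integral(C2*airyai(3^(2/3)*b/3) + C3*airybi(3^(2/3)*b/3), b)


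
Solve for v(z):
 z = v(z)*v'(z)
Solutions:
 v(z) = -sqrt(C1 + z^2)
 v(z) = sqrt(C1 + z^2)


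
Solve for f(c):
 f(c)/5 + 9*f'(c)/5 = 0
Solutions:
 f(c) = C1*exp(-c/9)


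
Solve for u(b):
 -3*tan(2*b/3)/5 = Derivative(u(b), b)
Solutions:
 u(b) = C1 + 9*log(cos(2*b/3))/10


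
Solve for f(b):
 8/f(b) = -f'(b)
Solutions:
 f(b) = -sqrt(C1 - 16*b)
 f(b) = sqrt(C1 - 16*b)


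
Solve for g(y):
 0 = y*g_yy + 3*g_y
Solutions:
 g(y) = C1 + C2/y^2


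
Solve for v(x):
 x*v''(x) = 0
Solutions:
 v(x) = C1 + C2*x


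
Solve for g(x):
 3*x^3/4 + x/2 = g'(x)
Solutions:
 g(x) = C1 + 3*x^4/16 + x^2/4


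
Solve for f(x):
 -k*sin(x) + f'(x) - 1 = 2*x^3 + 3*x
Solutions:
 f(x) = C1 - k*cos(x) + x^4/2 + 3*x^2/2 + x


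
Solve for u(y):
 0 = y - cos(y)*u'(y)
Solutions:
 u(y) = C1 + Integral(y/cos(y), y)


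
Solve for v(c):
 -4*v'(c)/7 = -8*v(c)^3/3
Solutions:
 v(c) = -sqrt(6)*sqrt(-1/(C1 + 14*c))/2
 v(c) = sqrt(6)*sqrt(-1/(C1 + 14*c))/2


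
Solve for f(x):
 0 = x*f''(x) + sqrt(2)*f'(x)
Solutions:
 f(x) = C1 + C2*x^(1 - sqrt(2))


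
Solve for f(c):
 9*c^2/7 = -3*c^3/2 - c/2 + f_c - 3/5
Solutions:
 f(c) = C1 + 3*c^4/8 + 3*c^3/7 + c^2/4 + 3*c/5


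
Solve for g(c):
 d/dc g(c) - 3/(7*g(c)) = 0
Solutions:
 g(c) = -sqrt(C1 + 42*c)/7
 g(c) = sqrt(C1 + 42*c)/7


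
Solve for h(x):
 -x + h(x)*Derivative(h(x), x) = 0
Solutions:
 h(x) = -sqrt(C1 + x^2)
 h(x) = sqrt(C1 + x^2)


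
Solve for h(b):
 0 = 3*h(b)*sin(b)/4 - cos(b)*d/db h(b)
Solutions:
 h(b) = C1/cos(b)^(3/4)


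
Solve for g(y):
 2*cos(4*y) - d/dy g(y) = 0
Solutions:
 g(y) = C1 + sin(4*y)/2


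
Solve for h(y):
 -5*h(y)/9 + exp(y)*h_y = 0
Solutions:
 h(y) = C1*exp(-5*exp(-y)/9)


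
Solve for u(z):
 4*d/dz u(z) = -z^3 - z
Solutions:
 u(z) = C1 - z^4/16 - z^2/8


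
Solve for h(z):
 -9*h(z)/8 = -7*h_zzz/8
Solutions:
 h(z) = C3*exp(21^(2/3)*z/7) + (C1*sin(3*3^(1/6)*7^(2/3)*z/14) + C2*cos(3*3^(1/6)*7^(2/3)*z/14))*exp(-21^(2/3)*z/14)


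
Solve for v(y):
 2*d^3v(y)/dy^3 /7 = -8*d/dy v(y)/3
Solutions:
 v(y) = C1 + C2*sin(2*sqrt(21)*y/3) + C3*cos(2*sqrt(21)*y/3)


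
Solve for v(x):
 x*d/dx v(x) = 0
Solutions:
 v(x) = C1


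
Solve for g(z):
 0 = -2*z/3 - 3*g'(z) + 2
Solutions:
 g(z) = C1 - z^2/9 + 2*z/3


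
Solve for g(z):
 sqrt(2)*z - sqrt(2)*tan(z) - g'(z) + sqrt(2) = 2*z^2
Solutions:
 g(z) = C1 - 2*z^3/3 + sqrt(2)*z^2/2 + sqrt(2)*z + sqrt(2)*log(cos(z))


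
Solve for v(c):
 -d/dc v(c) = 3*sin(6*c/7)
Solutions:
 v(c) = C1 + 7*cos(6*c/7)/2


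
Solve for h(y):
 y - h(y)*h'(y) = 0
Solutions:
 h(y) = -sqrt(C1 + y^2)
 h(y) = sqrt(C1 + y^2)


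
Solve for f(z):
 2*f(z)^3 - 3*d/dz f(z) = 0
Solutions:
 f(z) = -sqrt(6)*sqrt(-1/(C1 + 2*z))/2
 f(z) = sqrt(6)*sqrt(-1/(C1 + 2*z))/2


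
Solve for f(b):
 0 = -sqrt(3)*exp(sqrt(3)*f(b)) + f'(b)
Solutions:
 f(b) = sqrt(3)*(2*log(-1/(C1 + sqrt(3)*b)) - log(3))/6


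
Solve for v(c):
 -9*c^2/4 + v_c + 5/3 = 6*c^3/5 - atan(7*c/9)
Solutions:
 v(c) = C1 + 3*c^4/10 + 3*c^3/4 - c*atan(7*c/9) - 5*c/3 + 9*log(49*c^2 + 81)/14


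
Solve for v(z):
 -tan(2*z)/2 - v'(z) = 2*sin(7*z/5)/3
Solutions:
 v(z) = C1 + log(cos(2*z))/4 + 10*cos(7*z/5)/21


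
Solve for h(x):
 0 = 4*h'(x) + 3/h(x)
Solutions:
 h(x) = -sqrt(C1 - 6*x)/2
 h(x) = sqrt(C1 - 6*x)/2


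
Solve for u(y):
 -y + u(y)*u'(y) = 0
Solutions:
 u(y) = -sqrt(C1 + y^2)
 u(y) = sqrt(C1 + y^2)


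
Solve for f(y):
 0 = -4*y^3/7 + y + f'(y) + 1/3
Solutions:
 f(y) = C1 + y^4/7 - y^2/2 - y/3


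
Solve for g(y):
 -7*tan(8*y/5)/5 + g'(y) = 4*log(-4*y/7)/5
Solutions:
 g(y) = C1 + 4*y*log(-y)/5 - 4*y*log(7)/5 - 4*y/5 + 8*y*log(2)/5 - 7*log(cos(8*y/5))/8


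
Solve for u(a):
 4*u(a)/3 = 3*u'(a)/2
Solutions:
 u(a) = C1*exp(8*a/9)


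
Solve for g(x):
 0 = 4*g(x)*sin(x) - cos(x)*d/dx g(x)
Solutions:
 g(x) = C1/cos(x)^4


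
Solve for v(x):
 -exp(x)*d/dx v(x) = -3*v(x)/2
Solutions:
 v(x) = C1*exp(-3*exp(-x)/2)


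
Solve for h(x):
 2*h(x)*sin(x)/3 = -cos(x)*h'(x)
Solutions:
 h(x) = C1*cos(x)^(2/3)
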